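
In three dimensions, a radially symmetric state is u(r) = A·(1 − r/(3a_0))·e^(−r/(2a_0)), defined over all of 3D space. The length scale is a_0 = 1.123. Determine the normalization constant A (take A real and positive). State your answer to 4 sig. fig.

Normalization requires ∫|u|² 4πr² dr = 1, integrated from 0 to ∞.
In 3D with spherical symmetry the volume element is 4πr² dr.
Using ∫₀^∞ rⁿ e^(−αr) dr = n!/αⁿ⁺¹, carrying out the integral gives A² · 8·π·a_0^3/3.
Setting this equal to 1 gives A² = 1/(8·π·a_0^3/3).
Plugging in a_0 = 1.123 yields A = 0.29032.

A ≈ 0.2903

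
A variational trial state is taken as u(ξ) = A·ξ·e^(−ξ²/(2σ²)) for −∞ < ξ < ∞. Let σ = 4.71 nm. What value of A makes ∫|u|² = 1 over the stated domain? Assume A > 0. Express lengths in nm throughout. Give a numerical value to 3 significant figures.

A ≈ 0.104 nm^(-3/2)

Normalization requires ∫|u|² dξ = 1, integrated from −∞ to ∞.
∫|u|² dξ = A²·(√(π)·σ^3/2).
With σ = 4.71: A² = 0.01080 and A = 0.1039.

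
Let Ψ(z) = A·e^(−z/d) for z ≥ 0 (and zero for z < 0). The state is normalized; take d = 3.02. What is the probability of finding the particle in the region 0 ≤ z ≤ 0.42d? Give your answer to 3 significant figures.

The probability is P = ∫ |Ψ|² dz over [0, 0.42d].
With A² fixed by ∫|Ψ|² = 1, i.e. A² = (d/2)^(−1), substitute and integrate.
Let u = z/d; then A² and the length scale cancel, so P = ∫_{0}^{0.42} e^(-2·u) du ÷ ∫_{0}^{∞} e^(-2·u) du.
With ∫ e^(-2·u) du = -e^(-2·u)/2 + C, the region integral is 1/2 - e^(-21/25)/2 and the full one is 1/2.
The result is P = 0.5683.

P ≈ 0.568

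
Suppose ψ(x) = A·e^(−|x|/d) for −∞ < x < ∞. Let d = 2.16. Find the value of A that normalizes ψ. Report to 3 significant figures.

A ≈ 0.680

Normalization requires ∫|ψ|² dx = 1, integrated from −∞ to ∞.
∫|ψ|² dx = A²·(d).
With d = 2.16: A² = 0.4630 and A = 0.6804.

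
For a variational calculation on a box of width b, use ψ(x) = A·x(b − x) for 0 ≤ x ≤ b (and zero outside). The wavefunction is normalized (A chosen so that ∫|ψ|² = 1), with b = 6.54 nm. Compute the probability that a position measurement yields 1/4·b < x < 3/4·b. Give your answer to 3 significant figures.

P ≈ 0.793

The probability is P = ∫ |ψ|² dx over [1/4·b, 3/4·b].
The normalization integral ∫|ψ|²dx over the whole domain equals b^5/30·A², and A² cancels in the ratio.
Let u = x/b; then A² and the length scale cancel, so P = ∫_{1/4}^{3/4} u^2·(1 - u)^2 du ÷ ∫_{0}^{1} u^2·(1 - u)^2 du.
An antiderivative of u^2·(1 - u)^2 is u^3·(6·u^2 - 15·u + 10)/30; evaluating from 1/4 to 3/4 gives 203/7680, while the full integral is 1/30.
Evaluating gives P = 203/256.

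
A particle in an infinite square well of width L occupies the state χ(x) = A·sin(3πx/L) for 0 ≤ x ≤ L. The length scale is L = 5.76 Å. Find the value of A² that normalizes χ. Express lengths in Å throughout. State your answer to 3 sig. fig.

We need A² ∫|f|² dx = 1, taking the integral from 0 to L.
The integral (without the A² prefactor) comes out to L/2.
Hence A² = 1/[L/2].
With L = 5.76: A² = 0.3472 and A = 0.5893.

A^2 ≈ 0.347 Å^(-1)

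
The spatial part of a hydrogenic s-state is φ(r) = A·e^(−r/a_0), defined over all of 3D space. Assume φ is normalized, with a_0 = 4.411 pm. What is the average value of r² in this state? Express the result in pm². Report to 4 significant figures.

⟨r^2⟩ ≈ 58.37 pm^2

⟨r²⟩ = ∫ r^2 |φ|² 4πr² dr over the full domain.
The ratio of the moment integral to the normalization integral gives ⟨r²⟩ = 3·a_0^2.
With a_0 = 4.411, ⟨r^2⟩ = 58.371.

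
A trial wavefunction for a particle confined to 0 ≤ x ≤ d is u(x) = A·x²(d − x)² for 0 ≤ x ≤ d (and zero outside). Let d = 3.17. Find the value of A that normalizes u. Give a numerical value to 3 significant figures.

A ≈ 0.140

We need A² ∫|f|² dx = 1, taking the integral from 0 to d.
Expanding the polynomial and integrating term by term, ∫|u|² dx = A²·(d^9/630).
Plugging in d = 3.17 yields A = 0.1396.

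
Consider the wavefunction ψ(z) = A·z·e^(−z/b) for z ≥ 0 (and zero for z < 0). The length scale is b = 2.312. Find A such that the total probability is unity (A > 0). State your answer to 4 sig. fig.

Normalization requires ∫|ψ|² dz = 1, integrated from 0 to ∞.
Using ∫₀^∞ zⁿ e^(−αz) dz = n!/αⁿ⁺¹, ∫|ψ|² dz = A²·(b^3/4).
So A² = (b^3/4)^(−1).
Substituting b = 2.312 gives A² = 0.32367, so A = 0.56892.

A ≈ 0.5689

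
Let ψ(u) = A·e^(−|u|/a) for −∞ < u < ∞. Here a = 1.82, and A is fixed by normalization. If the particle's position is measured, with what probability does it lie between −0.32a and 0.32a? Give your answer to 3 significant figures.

P = ∫_{−0.32a}^{0.32a} |ψ(u)|² du.
With A² fixed by ∫|ψ|² = 1, i.e. A² = (a)^(−1), substitute and integrate.
Both integrals are even about u = 0, so only the u ≥ 0 halves are needed (the factors of 2 cancel). Substituting t = u/a, A² and the length scale cancel in the ratio: P = ∫_{0}^{0.32} e^(-2·t) dt / ∫_{0}^{∞} e^(-2·t) dt.
With ∫ e^(-2·t) dt = -e^(-2·t)/2 + C, the region integral is 1/2 - e^(-16/25)/2 and the full one is 1/2.
The result is P = 0.4727.

P ≈ 0.473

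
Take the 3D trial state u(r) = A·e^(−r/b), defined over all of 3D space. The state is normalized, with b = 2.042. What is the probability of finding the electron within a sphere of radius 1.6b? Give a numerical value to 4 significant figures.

Integrate the radial probability density 4πr²|u|² over r ≤ 1.6b.
The full normalization integral is A²·[π·b^3] = 1, fixing A².
In terms of t = r/b (A², 4π and the length scale all cancel between numerator and denominator), P = [∫_{0}^{1.6} t^2·e^(-2·t) dt] / [∫_{0}^{∞} t^2·e^(-2·t) dt].
With ∫ t^2·e^(-2·t) dt = -(2·t^2 + 2·t + 1)·e^(-2·t)/4 + C, the region integral is 1/4 - 233·e^(-16/5)/100 and the full one is 1/4.
The region integral divided by the full integral gives P = 0.62010.

P ≈ 0.6201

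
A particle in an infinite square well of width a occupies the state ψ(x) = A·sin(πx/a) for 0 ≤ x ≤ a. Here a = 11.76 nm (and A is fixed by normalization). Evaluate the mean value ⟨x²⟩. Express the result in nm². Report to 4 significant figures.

By definition ⟨x²⟩ = ∫ x^2 |ψ(x)|² dx.
The ratio of the moment integral to the normalization integral gives ⟨x²⟩ = -a^2/(2·π^2) + a^2/3.
With a = 11.76, ⟨x^2⟩ = 39.093.

⟨x^2⟩ ≈ 39.09 nm^2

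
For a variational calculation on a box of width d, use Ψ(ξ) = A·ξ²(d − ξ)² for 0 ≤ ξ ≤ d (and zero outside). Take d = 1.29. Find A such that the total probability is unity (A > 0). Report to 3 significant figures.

A ≈ 7.98

Require ∫ |Ψ|² dξ = 1 over the whole domain.
Expanding the polynomial and integrating term by term, ∫|Ψ|² dξ = A²·(d^9/630).
Substituting d = 1.29 gives A² = 63.68, so A = 7.980.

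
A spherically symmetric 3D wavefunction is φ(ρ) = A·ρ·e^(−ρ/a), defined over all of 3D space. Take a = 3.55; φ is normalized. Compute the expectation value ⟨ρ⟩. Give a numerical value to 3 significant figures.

By definition ⟨ρ⟩ = ∫ ρ |φ(ρ)|² 4πρ² dρ.
Evaluating both integrals, ⟨ρ⟩ = 5·a/2.
Putting a = 3.55 gives 8.875.

⟨ρ⟩ ≈ 8.88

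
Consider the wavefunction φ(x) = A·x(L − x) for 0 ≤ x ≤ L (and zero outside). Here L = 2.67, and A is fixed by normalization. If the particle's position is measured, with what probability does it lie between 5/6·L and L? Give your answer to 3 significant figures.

P ≈ 0.0355

|φ|² is the probability density, so P = ∫_{5/6·L}^{L} |φ|² dx.
With A² fixed by ∫|φ|² = 1, i.e. A² = (L^5/30)^(−1), substitute and integrate.
In terms of u = x/L (A² and the length scale cancel between numerator and denominator), P = [∫_{5/6}^{1} u^2·(1 - u)^2 du] / [∫_{0}^{1} u^2·(1 - u)^2 du].
With ∫ u^2·(1 - u)^2 du = u^3·(6·u^2 - 15·u + 10)/30 + C, the region integral is ≈ 0.0011831 and the full one is 1/30.
Evaluating gives P = 23/648.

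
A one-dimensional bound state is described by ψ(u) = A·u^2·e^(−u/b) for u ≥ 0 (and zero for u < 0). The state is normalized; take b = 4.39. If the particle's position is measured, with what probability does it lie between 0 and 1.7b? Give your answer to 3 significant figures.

P ≈ 0.256

P = ∫_{0}^{1.7b} |ψ(u)|² du.
The normalization integral ∫|ψ|²du over the whole domain equals 3·b^5/4·A², and A² cancels in the ratio.
In terms of t = u/b (A² and the length scale cancel between numerator and denominator), P = [∫_{0}^{1.7} t^4·e^(-2·t) dt] / [∫_{0}^{∞} t^4·e^(-2·t) dt].
An antiderivative of t^4·e^(-2·t) is -(t^4/2 + t^3 + 3·t^2/2 + 3·t/2 + 3/4)·e^(-2·t); evaluating from 0 to 1.7 gives ≈ 0.19186, while the full integral is 3/4.
Taking the ratio, P = 0.2558.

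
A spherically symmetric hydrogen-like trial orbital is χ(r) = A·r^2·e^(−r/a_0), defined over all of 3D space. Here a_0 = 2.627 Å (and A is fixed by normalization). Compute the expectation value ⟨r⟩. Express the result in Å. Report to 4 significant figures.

⟨r⟩ ≈ 9.195 Å

The expectation value is the |χ|²-weighted average of r: ∫ r|χ|² 4πr² dr.
Using ∫₀^∞ rⁿ e^(−αr) dr = n!/αⁿ⁺¹, the ratio of the moment integral to the normalization integral gives ⟨r⟩ = 7·a_0/2.
With a_0 = 2.627, ⟨r⟩ = 9.1945.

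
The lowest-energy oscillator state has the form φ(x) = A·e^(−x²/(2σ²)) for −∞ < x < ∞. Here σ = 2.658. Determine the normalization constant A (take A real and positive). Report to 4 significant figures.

The normalization condition is ∫|φ|² dx = 1 from −∞ to ∞.
With φ = A·e^(−x²/(2σ²)), the integral evaluates to A²·[√(π)·σ].
So A² = (√(π)·σ)^(−1).
Substituting σ = 2.658 gives A² = 0.21226, so A = 0.46072.

A ≈ 0.4607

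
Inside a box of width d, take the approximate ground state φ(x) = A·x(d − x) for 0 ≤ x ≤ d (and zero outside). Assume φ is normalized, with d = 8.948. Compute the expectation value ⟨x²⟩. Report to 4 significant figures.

⟨x^2⟩ ≈ 22.88

The expectation value is the |φ|²-weighted average of x^2: ∫ x^2|φ|² dx.
Expanding the polynomial and integrating term by term, the ratio of the moment integral to the normalization integral gives ⟨x²⟩ = 2·d^2/7.
Putting d = 8.948 gives 22.876.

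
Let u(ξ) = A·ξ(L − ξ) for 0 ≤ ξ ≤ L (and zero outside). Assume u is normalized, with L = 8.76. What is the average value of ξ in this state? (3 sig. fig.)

⟨ξ⟩ = ∫ ξ |u|² dξ over the full domain.
Since the A² factors cancel between numerator and denominator, ⟨ξ⟩ = L/2.
Putting L = 8.76 gives 4.380.

⟨ξ⟩ ≈ 4.38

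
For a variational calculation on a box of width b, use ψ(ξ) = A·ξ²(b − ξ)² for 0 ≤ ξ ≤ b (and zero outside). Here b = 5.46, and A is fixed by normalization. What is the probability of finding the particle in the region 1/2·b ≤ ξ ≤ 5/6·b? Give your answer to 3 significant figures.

P ≈ 0.491

The probability is P = ∫ |ψ|² dξ over [1/2·b, 5/6·b].
Since A² = 1/(b^9/630), this is the region integral divided by the full normalization integral.
Substituting u = ξ/b, A² and the length scale cancel in the ratio: P = ∫_{1/2}^{5/6} u^4·(1 - u)^4 du / ∫_{0}^{1} u^4·(1 - u)^4 du.
An antiderivative of u^4·(1 - u)^4 is u^5·(70·u^4 - 315·u^3 + 540·u^2 - 420·u + 126)/630; evaluating from 1/2 to 5/6 gives ≈ 0.00077944, while the full integral is 1/630.
Evaluating gives P = 0.4910.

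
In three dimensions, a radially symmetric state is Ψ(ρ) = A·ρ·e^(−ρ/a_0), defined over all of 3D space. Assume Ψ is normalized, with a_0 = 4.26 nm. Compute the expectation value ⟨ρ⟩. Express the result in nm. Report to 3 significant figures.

⟨ρ⟩ ≈ 10.7 nm

By definition ⟨ρ⟩ = ∫ ρ |Ψ(ρ)|² 4πρ² dρ.
With ∫₀^∞ ρ^5 e^(−αρ) dρ = 5!/α^6, the ratio of the moment integral to the normalization integral gives ⟨ρ⟩ = 5·a_0/2.
With a_0 = 4.26, ⟨ρ⟩ = 10.65.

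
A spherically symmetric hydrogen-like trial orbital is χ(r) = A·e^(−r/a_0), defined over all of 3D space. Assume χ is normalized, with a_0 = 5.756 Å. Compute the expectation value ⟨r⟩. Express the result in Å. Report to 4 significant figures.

⟨r⟩ ≈ 8.634 Å

⟨r⟩ = ∫ r |χ|² 4πr² dr over the full domain.
Evaluating both integrals, ⟨r⟩ = 3·a_0/2.
With a_0 = 5.756, ⟨r⟩ = 8.6340.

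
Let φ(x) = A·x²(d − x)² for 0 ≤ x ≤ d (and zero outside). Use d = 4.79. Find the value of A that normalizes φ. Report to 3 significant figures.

A ≈ 0.0218

The normalization condition is ∫|φ|² dx = 1 from 0 to d.
Expanding the polynomial and integrating term by term, with φ = A·x²(d − x)², the integral evaluates to A²·[d^9/630].
Setting this equal to 1 gives A² = 1/(d^9/630).
Plugging in d = 4.79 yields A = 0.02179.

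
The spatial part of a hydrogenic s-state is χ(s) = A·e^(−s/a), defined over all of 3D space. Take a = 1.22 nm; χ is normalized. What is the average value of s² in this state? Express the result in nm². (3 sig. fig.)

The expectation value is the |χ|²-weighted average of s^2: ∫ s^2|χ|² 4πs² ds.
With ∫₀^∞ s^4 e^(−αs) ds = 4!/α^5, the ratio of the moment integral to the normalization integral gives ⟨s²⟩ = 3·a^2.
With a = 1.22, ⟨s^2⟩ = 4.465.

⟨s^2⟩ ≈ 4.47 nm^2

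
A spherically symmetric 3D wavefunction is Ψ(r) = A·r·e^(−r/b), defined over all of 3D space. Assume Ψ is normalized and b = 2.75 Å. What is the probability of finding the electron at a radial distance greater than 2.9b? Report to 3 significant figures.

P ≈ 0.313

With dV = 4πr²dr, the probability is ∫|Ψ|² dV over r > 2.9b.
Normalization gives A² = 1/(3·π·b^5).
In terms of u = r/b (A², 4π and the length scale all cancel between numerator and denominator), P = [∫_{2.9}^{∞} u^4·e^(-2·u) du] / [∫_{0}^{∞} u^4·e^(-2·u) du].
An antiderivative of u^4·e^(-2·u) is -(u^4/2 + u^3 + 3·u^2/2 + 3·u/2 + 3/4)·e^(-2·u); evaluating from 2.9 to ∞ gives ≈ 0.23454, while the full integral is 3/4.
The region integral divided by the full integral gives P = 0.3127.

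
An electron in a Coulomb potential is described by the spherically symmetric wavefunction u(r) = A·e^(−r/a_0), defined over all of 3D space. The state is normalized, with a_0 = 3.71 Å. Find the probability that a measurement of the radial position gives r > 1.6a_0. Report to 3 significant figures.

P ≈ 0.380

P = ∫ |u|² 4πr² dr over r > 1.6a_0.
The full normalization integral is A²·[π·a_0^3] = 1, fixing A².
In terms of t = r/a_0 (A², 4π and the length scale all cancel between numerator and denominator), P = [∫_{1.6}^{∞} t^2·e^(-2·t) dt] / [∫_{0}^{∞} t^2·e^(-2·t) dt].
With ∫ t^2·e^(-2·t) dt = -(2·t^2 + 2·t + 1)·e^(-2·t)/4 + C, the region integral is 233·e^(-16/5)/100 and the full one is 1/4.
This evaluates to P = 0.3799.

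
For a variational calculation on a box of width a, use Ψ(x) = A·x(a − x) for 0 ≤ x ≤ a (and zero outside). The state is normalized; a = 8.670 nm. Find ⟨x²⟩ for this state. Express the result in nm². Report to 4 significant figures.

⟨x²⟩ = ∫ x^2 |Ψ|² dx over the full domain.
Expanding the polynomial and integrating term by term, the ratio of the moment integral to the normalization integral gives ⟨x²⟩ = 2·a^2/7.
With a = 8.670, ⟨x^2⟩ = 21.477.

⟨x^2⟩ ≈ 21.48 nm^2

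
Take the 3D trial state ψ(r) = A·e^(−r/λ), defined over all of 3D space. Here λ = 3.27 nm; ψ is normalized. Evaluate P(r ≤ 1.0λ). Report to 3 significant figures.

P ≈ 0.323

Integrate the radial probability density 4πr²|ψ|² over r ≤ 1.0λ.
The full normalization integral is A²·[π·λ^3] = 1, fixing A².
In terms of u = r/λ (A², 4π and the length scale all cancel between numerator and denominator), P = [∫_{0}^{1.0} u^2·e^(-2·u) du] / [∫_{0}^{∞} u^2·e^(-2·u) du].
An antiderivative of u^2·e^(-2·u) is -(2·u^2 + 2·u + 1)·e^(-2·u)/4; evaluating from 0 to 1.0 gives 1/4 - 5·e^(-2)/4, while the full integral is 1/4.
This evaluates to P = 0.3233.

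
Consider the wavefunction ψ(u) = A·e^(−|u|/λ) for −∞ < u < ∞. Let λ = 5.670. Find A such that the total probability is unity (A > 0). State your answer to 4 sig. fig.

A ≈ 0.4200

Normalization requires ∫|ψ|² du = 1, integrated from −∞ to ∞.
Recall ∫₀^∞ u^m e^(−u/β) du = m!·β^(m+1), carrying out the integral gives A² · λ.
Substituting λ = 5.670 gives A² = 0.17637, so A = 0.41996.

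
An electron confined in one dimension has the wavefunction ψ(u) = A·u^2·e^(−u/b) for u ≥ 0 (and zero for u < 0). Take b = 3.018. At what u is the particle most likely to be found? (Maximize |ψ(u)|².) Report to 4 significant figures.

u ≈ 6.036

Set d/du [|ψ(u)|²] = 0 and solve for u > 0.
Solving yields u = 2·b.
With b = 3.018, the most probable position is 6.0360.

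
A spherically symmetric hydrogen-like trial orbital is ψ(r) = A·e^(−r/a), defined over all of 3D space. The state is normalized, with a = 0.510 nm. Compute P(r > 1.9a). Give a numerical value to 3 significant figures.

P ≈ 0.269

Integrate the radial probability density 4πr²|ψ|² over r > 1.9a.
Normalization gives A² = 1/(π·a^3).
Substituting u = r/a, A², 4π and the length scale all cancel in the ratio: P = ∫_{1.9}^{∞} u^2·e^(-2·u) du / ∫_{0}^{∞} u^2·e^(-2·u) du.
With ∫ u^2·e^(-2·u) du = -(2·u^2 + 2·u + 1)·e^(-2·u)/4 + C, the region integral is 601·e^(-19/5)/200 and the full one is 1/4.
This evaluates to P = 0.2689.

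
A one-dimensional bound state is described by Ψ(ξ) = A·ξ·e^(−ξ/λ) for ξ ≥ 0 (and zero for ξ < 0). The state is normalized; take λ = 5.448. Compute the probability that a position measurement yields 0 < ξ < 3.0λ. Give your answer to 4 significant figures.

P ≈ 0.9380

|Ψ|² is the probability density, so P = ∫_{0}^{3.0λ} |Ψ|² dξ.
The normalization integral ∫|Ψ|²dξ over the whole domain equals λ^3/4·A², and A² cancels in the ratio.
Let u = ξ/λ; then A² and the length scale cancel, so P = ∫_{0}^{3.0} u^2·e^(-2·u) du ÷ ∫_{0}^{∞} u^2·e^(-2·u) du.
Using ∫ u^2·e^(-2·u) du = -(2·u^2 + 2·u + 1)·e^(-2·u)/4, the numerator is 1/4 - 25·e^(-6)/4 and the denominator is 1/4.
This works out to P = 0.93803.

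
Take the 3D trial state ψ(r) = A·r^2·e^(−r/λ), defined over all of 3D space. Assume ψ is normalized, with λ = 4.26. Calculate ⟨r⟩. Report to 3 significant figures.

⟨r⟩ ≈ 14.9

By definition ⟨r⟩ = ∫ r |ψ(r)|² 4πr² dr.
With ∫₀^∞ r^7 e^(−αr) dr = 7!/α^8, the ratio of the moment integral to the normalization integral gives ⟨r⟩ = 7·λ/2.
Putting λ = 4.26 gives 14.91.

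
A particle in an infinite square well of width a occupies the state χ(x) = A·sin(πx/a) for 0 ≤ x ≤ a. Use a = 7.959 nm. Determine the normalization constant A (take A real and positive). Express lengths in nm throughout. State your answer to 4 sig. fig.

A ≈ 0.5013 nm^(-1/2)

We need A² ∫|f|² dx = 1, taking the integral from 0 to a.
With ∫₀^a sin²(nπx/a) dx = a/2, with χ = A·sin(πx/a), the integral evaluates to A²·[a/2].
Substituting a = 7.959 gives A² = 0.25129, so A = 0.50129.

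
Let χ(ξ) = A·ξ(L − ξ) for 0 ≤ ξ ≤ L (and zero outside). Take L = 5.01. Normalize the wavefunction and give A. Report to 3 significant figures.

The normalization condition is ∫|χ|² dξ = 1 from 0 to L.
Expanding the polynomial and integrating term by term, ∫|χ|² dξ = A²·(L^5/30).
With L = 5.01: A² = 0.009505 and A = 0.09749.

A ≈ 0.0975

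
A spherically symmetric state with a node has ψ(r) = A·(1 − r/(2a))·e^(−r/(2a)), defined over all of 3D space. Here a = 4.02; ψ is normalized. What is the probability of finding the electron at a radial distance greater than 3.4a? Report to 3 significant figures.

P = ∫ |ψ|² 4πr² dr over r > 3.4a.
Normalization gives A² = 1/(8·π·a^3).
Substituting u = r/a, A², 4π and the length scale all cancel in the ratio: P = ∫_{3.4}^{∞} u^2·(1 - u/2)^2·e^(-u) du / ∫_{0}^{∞} u^2·(1 - u/2)^2·e^(-u) du.
Using ∫ u^2·(1 - u/2)^2·e^(-u) du = -(u^4/4 + u^2 + 2·u + 2)·e^(-u), the numerator is ≈ 1.7944 and the denominator is 2.
The region integral divided by the full integral gives P = 0.8972.

P ≈ 0.897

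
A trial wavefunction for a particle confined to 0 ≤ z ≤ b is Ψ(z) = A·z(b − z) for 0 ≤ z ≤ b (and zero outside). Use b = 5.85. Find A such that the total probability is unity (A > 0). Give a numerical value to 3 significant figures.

The normalization condition is ∫|Ψ|² dz = 1 from 0 to b.
Expanding the polynomial and integrating term by term, with Ψ = A·z(b − z), the integral evaluates to A²·[b^5/30].
Substituting b = 5.85 gives A² = 0.004379, so A = 0.06617.

A ≈ 0.0662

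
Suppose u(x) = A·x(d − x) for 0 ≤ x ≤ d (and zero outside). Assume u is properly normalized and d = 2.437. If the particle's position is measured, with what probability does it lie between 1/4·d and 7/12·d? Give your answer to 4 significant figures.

|u|² is the probability density, so P = ∫_{1/4·d}^{7/12·d} |u|² dx.
The normalization integral ∫|u|²dx over the whole domain equals d^5/30·A², and A² cancels in the ratio.
Substituting t = x/d, A² and the length scale cancel in the ratio: P = ∫_{1/4}^{7/12} t^2·(1 - t)^2 dt / ∫_{0}^{1} t^2·(1 - t)^2 dt.
Using ∫ t^2·(1 - t)^2 dt = t^3·(6·t^2 - 15·t + 10)/30, the numerator is ≈ 0.0183288 and the denominator is 1/30.
The result is P = 0.54986.

P ≈ 0.5499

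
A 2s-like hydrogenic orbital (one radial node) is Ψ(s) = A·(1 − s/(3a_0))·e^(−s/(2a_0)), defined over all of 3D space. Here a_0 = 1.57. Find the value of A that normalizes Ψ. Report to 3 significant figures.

Require ∫ |Ψ|² 4πs² ds = 1 over the whole domain.
(Spherical symmetry: dV = 4πs² ds.)
Recall ∫₀^∞ s^m e^(−s/β) ds = m!·β^(m+1), carrying out the integral gives A² · 8·π·a_0^3/3.
Substituting a_0 = 1.57 gives A² = 0.03084, so A = 0.1756.

A ≈ 0.176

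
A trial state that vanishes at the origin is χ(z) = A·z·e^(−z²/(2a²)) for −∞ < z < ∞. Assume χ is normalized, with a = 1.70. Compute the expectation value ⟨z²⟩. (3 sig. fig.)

⟨z^2⟩ ≈ 4.34

By definition ⟨z²⟩ = ∫ z^2 |χ(z)|² dz.
With ∫_{−∞}^{∞} z^(2m) e^(−αz²) dz = (2m−1)!!·√π / (2^m α^(m+1/2)), the ratio of the moment integral to the normalization integral gives ⟨z²⟩ = 3·a^2/2.
With a = 1.70, ⟨z^2⟩ = 4.335.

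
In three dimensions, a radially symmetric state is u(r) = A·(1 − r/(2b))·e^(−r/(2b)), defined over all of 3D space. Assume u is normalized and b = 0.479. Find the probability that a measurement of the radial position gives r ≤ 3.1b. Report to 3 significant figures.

P ≈ 0.0788

With dV = 4πr²dr, the probability is ∫|u|² dV over r ≤ 3.1b.
The full normalization integral is A²·[8·π·b^3] = 1, fixing A².
In terms of t = r/b (A², 4π and the length scale all cancel between numerator and denominator), P = [∫_{0}^{3.1} t^2·(1 - t/2)^2·e^(-t) dt] / [∫_{0}^{∞} t^2·(1 - t/2)^2·e^(-t) dt].
An antiderivative of t^2·(1 - t/2)^2·e^(-t) is -(t^4/4 + t^2 + 2·t + 2)·e^(-t); evaluating from 0 to 3.1 gives ≈ 0.15758, while the full integral is 2.
Taking the ratio yields P = 0.07879.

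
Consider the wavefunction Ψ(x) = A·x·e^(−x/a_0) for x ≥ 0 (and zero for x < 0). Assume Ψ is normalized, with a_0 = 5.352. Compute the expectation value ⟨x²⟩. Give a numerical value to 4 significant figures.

⟨x^2⟩ ≈ 85.93

By definition ⟨x²⟩ = ∫ x^2 |Ψ(x)|² dx.
Using ∫₀^∞ xⁿ e^(−αx) dx = n!/αⁿ⁺¹, evaluating both integrals, ⟨x²⟩ = 3·a_0^2.
Putting a_0 = 5.352 gives 85.932.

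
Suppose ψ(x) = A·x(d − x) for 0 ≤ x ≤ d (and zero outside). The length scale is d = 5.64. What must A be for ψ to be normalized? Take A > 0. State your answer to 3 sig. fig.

We need A² ∫|f|² dx = 1, taking the integral from 0 to d.
With ψ = A·x(d − x), the integral evaluates to A²·[d^5/30].
Setting this equal to 1 gives A² = 1/(d^5/30).
With d = 5.64: A² = 0.005257 and A = 0.07250.

A ≈ 0.0725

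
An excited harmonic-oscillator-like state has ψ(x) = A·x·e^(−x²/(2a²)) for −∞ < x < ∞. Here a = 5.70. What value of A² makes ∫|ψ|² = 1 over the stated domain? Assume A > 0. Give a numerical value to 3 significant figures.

A^2 ≈ 0.00609

We need A² ∫|f|² dx = 1, taking the integral from −∞ to ∞.
Using the Gaussian integral ∫_{−∞}^{∞} e^(−αx²) dx = √(π/α), with ψ = A·x·e^(−x²/(2a²)), the integral evaluates to A²·[√(π)·a^3/2].
So A² = (√(π)·a^3/2)^(−1).
Plugging in a = 5.70 yields A = 0.07806.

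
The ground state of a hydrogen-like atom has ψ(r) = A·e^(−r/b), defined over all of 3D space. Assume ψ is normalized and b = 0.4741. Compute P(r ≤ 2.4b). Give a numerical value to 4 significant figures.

P ≈ 0.8575

With dV = 4πr²dr, the probability is ∫|ψ|² dV over r ≤ 2.4b.
A² is fixed by ∫₀^∞ 4πr²|ψ|² dr = 1, i.e. A² = (π·b^3)^(−1).
Substituting u = r/b, A², 4π and the length scale all cancel in the ratio: P = ∫_{0}^{2.4} u^2·e^(-2·u) du / ∫_{0}^{∞} u^2·e^(-2·u) du.
Using ∫ u^2·e^(-2·u) du = -(2·u^2 + 2·u + 1)·e^(-2·u)/4, the numerator is 1/4 - 433·e^(-24/5)/100 and the denominator is 1/4.
The region integral divided by the full integral gives P = 0.85746.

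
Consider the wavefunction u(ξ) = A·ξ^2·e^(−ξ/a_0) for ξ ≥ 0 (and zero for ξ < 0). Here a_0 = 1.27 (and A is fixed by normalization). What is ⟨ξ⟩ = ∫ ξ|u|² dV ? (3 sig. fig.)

⟨ξ⟩ = ∫ ξ |u|² dξ over the full domain.
The ratio of the moment integral to the normalization integral gives ⟨ξ⟩ = 5·a_0/2.
With a_0 = 1.27, ⟨ξ⟩ = 3.175.

⟨ξ⟩ ≈ 3.18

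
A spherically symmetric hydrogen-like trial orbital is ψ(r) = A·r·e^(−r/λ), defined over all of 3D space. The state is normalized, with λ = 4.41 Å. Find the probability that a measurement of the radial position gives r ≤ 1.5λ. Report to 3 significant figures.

With dV = 4πr²dr, the probability is ∫|ψ|² dV over r ≤ 1.5λ.
A² is fixed by ∫₀^∞ 4πr²|ψ|² dr = 1, i.e. A² = (3·π·λ^5)^(−1).
In terms of u = r/λ (A², 4π and the length scale all cancel between numerator and denominator), P = [∫_{0}^{1.5} u^4·e^(-2·u) du] / [∫_{0}^{∞} u^4·e^(-2·u) du].
An antiderivative of u^4·e^(-2·u) is -(u^4/2 + u^3 + 3·u^2/2 + 3·u/2 + 3/4)·e^(-2·u); evaluating from 0 to 1.5 gives 3/4 - 393·e^(-3)/32, while the full integral is 3/4.
The region integral divided by the full integral gives P = 0.1847.

P ≈ 0.185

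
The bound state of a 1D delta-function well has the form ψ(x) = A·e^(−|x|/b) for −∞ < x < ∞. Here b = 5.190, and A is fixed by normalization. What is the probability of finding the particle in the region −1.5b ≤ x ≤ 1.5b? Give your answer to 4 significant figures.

|ψ|² is the probability density, so P = ∫_{−1.5b}^{1.5b} |ψ|² dx.
With A² fixed by ∫|ψ|² = 1, i.e. A² = (b)^(−1), substitute and integrate.
By symmetry take twice the x ≥ 0 contribution in numerator and denominator; the 2's cancel. Substituting u = x/b, A² and the length scale cancel in the ratio: P = ∫_{0}^{1.5} e^(-2·u) du / ∫_{0}^{∞} e^(-2·u) du.
Using ∫ e^(-2·u) du = -e^(-2·u)/2, the numerator is 1/2 - e^(-3)/2 and the denominator is 1/2.
This works out to P = 0.95021.

P ≈ 0.9502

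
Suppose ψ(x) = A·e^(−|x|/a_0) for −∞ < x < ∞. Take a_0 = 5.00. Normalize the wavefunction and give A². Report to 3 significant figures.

Require ∫ |ψ|² dx = 1 over the whole domain.
∫|ψ|² dx = A²·(a_0).
Setting this equal to 1 gives A² = 1/(a_0).
With a_0 = 5.00: A² = 0.2000 and A = 0.4472.

A^2 ≈ 0.200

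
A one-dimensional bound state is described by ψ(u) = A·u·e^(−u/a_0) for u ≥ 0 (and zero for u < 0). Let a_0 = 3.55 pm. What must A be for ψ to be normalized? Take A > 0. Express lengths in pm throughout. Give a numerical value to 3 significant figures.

A ≈ 0.299 pm^(-3/2)

Require ∫ |ψ|² du = 1 over the whole domain.
Using ∫₀^∞ uⁿ e^(−αu) du = n!/αⁿ⁺¹, with ψ = A·u·e^(−u/a_0), the integral evaluates to A²·[a_0^3/4].
Substituting a_0 = 3.55 gives A² = 0.08941, so A = 0.2990.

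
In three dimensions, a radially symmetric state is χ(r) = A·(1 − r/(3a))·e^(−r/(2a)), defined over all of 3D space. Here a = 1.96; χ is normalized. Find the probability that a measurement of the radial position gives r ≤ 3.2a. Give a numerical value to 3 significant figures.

Integrate the radial probability density 4πr²|χ|² over r ≤ 3.2a.
Normalization gives A² = 1/(8·π·a^3/3).
In terms of u = r/a (A², 4π and the length scale all cancel between numerator and denominator), P = [∫_{0}^{3.2} u^2·(1 - u/3)^2·e^(-u) du] / [∫_{0}^{∞} u^2·(1 - u/3)^2·e^(-u) du].
With ∫ u^2·(1 - u/3)^2·e^(-u) du = (-u^4 + 2·u^3 - 3·u^2 - 6·u - 6)·e^(-u)/9 + C, the region integral is 2/3 - 6614·e^(-16/5)/625 and the full one is 2/3.
Taking the ratio yields P = 0.3530.

P ≈ 0.353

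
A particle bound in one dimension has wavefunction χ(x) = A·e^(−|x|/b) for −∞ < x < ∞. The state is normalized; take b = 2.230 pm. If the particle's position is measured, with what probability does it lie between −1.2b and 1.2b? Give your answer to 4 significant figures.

The probability is P = ∫ |χ|² dx over [−1.2b, 1.2b].
With A² fixed by ∫|χ|² = 1, i.e. A² = (b)^(−1), substitute and integrate.
By symmetry take twice the x ≥ 0 contribution in numerator and denominator; the 2's cancel. Let u = x/b; then A² and the length scale cancel, so P = ∫_{0}^{1.2} e^(-2·u) du ÷ ∫_{0}^{∞} e^(-2·u) du.
Using ∫ e^(-2·u) du = -e^(-2·u)/2, the numerator is 1/2 - e^(-12/5)/2 and the denominator is 1/2.
The result is P = 0.90928.

P ≈ 0.9093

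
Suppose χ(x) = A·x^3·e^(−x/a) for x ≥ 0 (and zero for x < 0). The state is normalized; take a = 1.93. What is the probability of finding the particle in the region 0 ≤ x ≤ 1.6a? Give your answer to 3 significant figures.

P ≈ 0.0446

|χ|² is the probability density, so P = ∫_{0}^{1.6a} |χ|² dx.
Since A² = 1/(45·a^7/8), this is the region integral divided by the full normalization integral.
Let u = x/a; then A² and the length scale cancel, so P = ∫_{0}^{1.6} u^6·e^(-2·u) du ÷ ∫_{0}^{∞} u^6·e^(-2·u) du.
An antiderivative of u^6·e^(-2·u) is -(4·u^6 + 12·u^5 + 30·u^4 + 60·u^3 + 90·u^2 + 90·u + 45)·e^(-2·u)/8; evaluating from 0 to 1.6 gives ≈ 0.25098, while the full integral is 45/8.
This works out to P = 0.04462.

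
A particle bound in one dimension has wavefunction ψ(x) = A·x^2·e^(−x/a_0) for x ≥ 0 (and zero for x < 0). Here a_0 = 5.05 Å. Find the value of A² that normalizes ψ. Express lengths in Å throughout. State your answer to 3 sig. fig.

A^2 ≈ 0.000406 Å^(-5)

The normalization condition is ∫|ψ|² dx = 1 from 0 to ∞.
Carrying out the integral gives A² · 3·a_0^5/4.
So A² = (3·a_0^5/4)^(−1).
Substituting a_0 = 5.05 gives A² = 0.0004060, so A = 0.02015.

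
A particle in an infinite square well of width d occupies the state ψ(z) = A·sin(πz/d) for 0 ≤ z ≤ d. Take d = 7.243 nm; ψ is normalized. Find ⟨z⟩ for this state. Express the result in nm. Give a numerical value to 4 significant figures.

⟨z⟩ ≈ 3.622 nm

⟨z⟩ = ∫ z |ψ|² dz over the full domain.
Using sin²θ = (1 − cos 2θ)/2, the ratio of the moment integral to the normalization integral gives ⟨z⟩ = d/2.
Putting d = 7.243 gives 3.6215.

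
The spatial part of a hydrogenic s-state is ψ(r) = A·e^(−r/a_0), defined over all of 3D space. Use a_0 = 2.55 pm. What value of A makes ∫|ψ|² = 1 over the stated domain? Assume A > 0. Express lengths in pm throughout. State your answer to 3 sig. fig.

A ≈ 0.139 pm^(-3/2)

Normalization requires ∫|ψ|² 4πr² dr = 1, integrated from 0 to ∞.
With ∫₀^∞ r^2 e^(−αr) dr = 2!/α^3, ∫|ψ|² 4πr² dr = A²·(π·a_0^3).
Plugging in a_0 = 2.55 yields A = 0.1386.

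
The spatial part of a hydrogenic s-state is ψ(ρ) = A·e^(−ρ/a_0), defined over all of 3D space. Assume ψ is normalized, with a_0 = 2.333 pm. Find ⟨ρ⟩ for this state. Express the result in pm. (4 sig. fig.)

The expectation value is the |ψ|²-weighted average of ρ: ∫ ρ|ψ|² 4πρ² dρ.
Using ∫₀^∞ ρⁿ e^(−αρ) dρ = n!/αⁿ⁺¹, the ratio of the moment integral to the normalization integral gives ⟨ρ⟩ = 3·a_0/2.
Putting a_0 = 2.333 gives 3.4995.

⟨ρ⟩ ≈ 3.500 pm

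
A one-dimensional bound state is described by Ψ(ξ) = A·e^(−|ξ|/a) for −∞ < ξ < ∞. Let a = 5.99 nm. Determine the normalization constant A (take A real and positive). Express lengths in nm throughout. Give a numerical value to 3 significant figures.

Require ∫ |Ψ|² dξ = 1 over the whole domain.
Using ∫₀^∞ ξⁿ e^(−αξ) dξ = n!/αⁿ⁺¹, ∫|Ψ|² dξ = A²·(a).
Hence A² = 1/[a].
Substituting a = 5.99 gives A² = 0.1669, so A = 0.4086.

A ≈ 0.409 nm^(-1/2)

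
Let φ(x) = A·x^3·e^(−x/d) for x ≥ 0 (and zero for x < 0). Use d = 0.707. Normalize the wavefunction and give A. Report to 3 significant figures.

A ≈ 1.42

The normalization condition is ∫|φ|² dx = 1 from 0 to ∞.
Carrying out the integral gives A² · 45·d^7/8.
Hence A² = 1/[45·d^7/8].
Substituting d = 0.707 gives A² = 2.013, so A = 1.419.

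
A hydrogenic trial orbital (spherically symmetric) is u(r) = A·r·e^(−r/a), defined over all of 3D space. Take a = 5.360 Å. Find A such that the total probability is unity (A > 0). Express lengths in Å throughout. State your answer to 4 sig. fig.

Require ∫ |u|² 4πr² dr = 1 over the whole domain.
The angular integral contributes 4π, leaving ∫₀^∞ r²|u|² dr.
With ∫₀^∞ r^4 e^(−αr) dr = 4!/α^5, the integral (without the A² prefactor) comes out to 3·π·a^5.
Setting this equal to 1 gives A² = 1/(3·π·a^5).
Plugging in a = 5.360 yields A = 0.0048973.

A ≈ 0.004897 Å^(-5/2)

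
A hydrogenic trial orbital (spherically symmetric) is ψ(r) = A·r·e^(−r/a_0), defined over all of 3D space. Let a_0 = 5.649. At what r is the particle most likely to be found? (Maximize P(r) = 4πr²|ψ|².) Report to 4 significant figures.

Set d/dr [P(r) = 4πr²|ψ|²] = 0 and solve for r > 0.
Solving yields r = 2·a_0.
With a_0 = 5.649, the most probable radial distance is 11.298.

r ≈ 11.30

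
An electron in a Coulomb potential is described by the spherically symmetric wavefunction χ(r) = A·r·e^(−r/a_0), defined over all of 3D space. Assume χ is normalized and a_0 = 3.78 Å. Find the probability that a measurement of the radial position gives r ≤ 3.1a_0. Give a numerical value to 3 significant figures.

P ≈ 0.741

With dV = 4πr²dr, the probability is ∫|χ|² dV over r ≤ 3.1a_0.
The full normalization integral is A²·[3·π·a_0^5] = 1, fixing A².
Let u = r/a_0; then A², 4π and the length scale all cancel, so P = ∫_{0}^{3.1} u^4·e^(-2·u) du ÷ ∫_{0}^{∞} u^4·e^(-2·u) du.
With ∫ u^4·e^(-2·u) du = -(u^4/2 + u^3 + 3·u^2/2 + 3·u/2 + 3/4)·e^(-2·u) + C, the region integral is ≈ 0.55562 and the full one is 3/4.
Taking the ratio yields P = 0.7408.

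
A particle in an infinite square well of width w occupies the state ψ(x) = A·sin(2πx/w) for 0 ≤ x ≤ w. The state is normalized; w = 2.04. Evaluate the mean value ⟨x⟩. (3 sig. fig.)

The expectation value is the |ψ|²-weighted average of x: ∫ x|ψ|² dx.
Using sin²θ = (1 − cos 2θ)/2, since the A² factors cancel between numerator and denominator, ⟨x⟩ = w/2.
Putting w = 2.04 gives 1.020.

⟨x⟩ ≈ 1.02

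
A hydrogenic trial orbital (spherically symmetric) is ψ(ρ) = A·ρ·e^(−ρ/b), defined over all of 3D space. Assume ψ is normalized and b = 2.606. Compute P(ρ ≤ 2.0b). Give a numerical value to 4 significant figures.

With dV = 4πρ²dρ, the probability is ∫|ψ|² dV over ρ ≤ 2.0b.
The full normalization integral is A²·[3·π·b^5] = 1, fixing A².
Let u = ρ/b; then A², 4π and the length scale all cancel, so P = ∫_{0}^{2.0} u^4·e^(-2·u) du ÷ ∫_{0}^{∞} u^4·e^(-2·u) du.
Using ∫ u^4·e^(-2·u) du = -(u^4/2 + u^3 + 3·u^2/2 + 3·u/2 + 3/4)·e^(-2·u), the numerator is 3/4 - 103·e^(-4)/4 and the denominator is 3/4.
The region integral divided by the full integral gives P = 0.37116.

P ≈ 0.3712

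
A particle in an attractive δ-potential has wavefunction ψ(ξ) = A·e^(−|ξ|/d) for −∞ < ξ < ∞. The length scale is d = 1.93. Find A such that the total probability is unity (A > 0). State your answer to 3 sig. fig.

Normalization requires ∫|ψ|² dξ = 1, integrated from −∞ to ∞.
Carrying out the integral gives A² · d.
So A² = (d)^(−1).
With d = 1.93: A² = 0.5181 and A = 0.7198.

A ≈ 0.720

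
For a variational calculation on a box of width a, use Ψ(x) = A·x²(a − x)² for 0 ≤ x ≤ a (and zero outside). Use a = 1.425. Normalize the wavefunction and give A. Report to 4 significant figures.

A ≈ 5.099

Normalization requires ∫|Ψ|² dx = 1, integrated from 0 to a.
Expanding the polynomial and integrating term by term, with Ψ = A·x²(a − x)², the integral evaluates to A²·[a^9/630].
Hence A² = 1/[a^9/630].
Substituting a = 1.425 gives A² = 26.002, so A = 5.0992.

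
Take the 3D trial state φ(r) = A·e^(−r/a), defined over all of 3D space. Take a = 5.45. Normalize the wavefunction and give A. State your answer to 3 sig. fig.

Normalization requires ∫|φ|² 4πr² dr = 1, integrated from 0 to ∞.
The angular integral contributes 4π, leaving ∫₀^∞ r²|φ|² dr.
With ∫₀^∞ r^2 e^(−αr) dr = 2!/α^3, with φ = A·e^(−r/a), the integral evaluates to A²·[π·a^3].
So A² = (π·a^3)^(−1).
With a = 5.45: A² = 0.001966 and A = 0.04434.

A ≈ 0.0443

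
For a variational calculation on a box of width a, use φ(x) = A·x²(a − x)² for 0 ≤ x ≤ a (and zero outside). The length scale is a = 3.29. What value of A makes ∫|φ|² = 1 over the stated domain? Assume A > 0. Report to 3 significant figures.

A ≈ 0.118

Require ∫ |φ|² dx = 1 over the whole domain.
The integral (without the A² prefactor) comes out to a^9/630.
Hence A² = 1/[a^9/630].
Plugging in a = 3.29 yields A = 0.1181.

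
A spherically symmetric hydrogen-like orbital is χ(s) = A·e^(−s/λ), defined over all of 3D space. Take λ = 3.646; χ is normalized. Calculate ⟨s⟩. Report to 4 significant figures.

⟨s⟩ = ∫ s |χ|² 4πs² ds over the full domain.
Recall ∫₀^∞ s^m e^(−s/β) ds = m!·β^(m+1), since the A² factors cancel between numerator and denominator, ⟨s⟩ = 3·λ/2.
With λ = 3.646, ⟨s⟩ = 5.4690.

⟨s⟩ ≈ 5.469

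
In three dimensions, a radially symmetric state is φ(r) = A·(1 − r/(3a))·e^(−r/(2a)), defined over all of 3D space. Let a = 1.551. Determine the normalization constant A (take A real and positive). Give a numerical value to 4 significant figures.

A ≈ 0.1789

Normalization requires ∫|φ|² 4πr² dr = 1, integrated from 0 to ∞.
The angular integral contributes 4π, leaving ∫₀^∞ r²|φ|² dr.
Using ∫₀^∞ rⁿ e^(−αr) dr = n!/αⁿ⁺¹, the integral (without the A² prefactor) comes out to 8·π·a^3/3.
Hence A² = 1/[8·π·a^3/3].
With a = 1.551: A² = 0.031992 and A = 0.17886.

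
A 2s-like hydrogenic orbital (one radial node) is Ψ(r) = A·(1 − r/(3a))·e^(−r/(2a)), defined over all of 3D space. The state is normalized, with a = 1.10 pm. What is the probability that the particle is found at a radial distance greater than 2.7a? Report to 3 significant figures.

P ≈ 0.648

P = ∫ |Ψ|² 4πr² dr over r > 2.7a.
Normalization gives A² = 1/(8·π·a^3/3).
Substituting u = r/a, A², 4π and the length scale all cancel in the ratio: P = ∫_{2.7}^{∞} u^2·(1 - u/3)^2·e^(-u) du / ∫_{0}^{∞} u^2·(1 - u/3)^2·e^(-u) du.
With ∫ u^2·(1 - u/3)^2·e^(-u) du = (-u^4 + 2·u^3 - 3·u^2 - 6·u - 6)·e^(-u)/9 + C, the region integral is ≈ 0.43197 and the full one is 2/3.
Taking the ratio yields P = 0.6480.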